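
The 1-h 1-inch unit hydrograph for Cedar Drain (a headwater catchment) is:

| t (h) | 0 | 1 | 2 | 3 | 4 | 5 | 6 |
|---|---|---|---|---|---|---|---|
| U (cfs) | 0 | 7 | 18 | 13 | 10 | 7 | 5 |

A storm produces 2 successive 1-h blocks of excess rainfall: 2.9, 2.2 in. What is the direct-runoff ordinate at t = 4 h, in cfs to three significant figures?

By discrete convolution, Q_j = Σ (P_i / 1 in) · U_{j−i}.
At t = 4 h (j=4): Q = (2.9/1)·10 + (2.2/1)·13 = 57.6 cfs.

Q ≈ 57.6 cfs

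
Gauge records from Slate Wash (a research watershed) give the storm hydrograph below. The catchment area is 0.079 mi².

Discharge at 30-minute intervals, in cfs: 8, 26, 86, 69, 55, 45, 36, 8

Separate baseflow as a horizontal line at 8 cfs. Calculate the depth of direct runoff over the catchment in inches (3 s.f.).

d ≈ 2.64 in

Direct runoff: 0.0, 18.0, 78.0, 61.0, 47.0, 37.0, 28.0, 0.0 cfs; ΣQ_DR = 269.0 cfs.
V = ΣQ_DR · Δt = 269.0 × 1800 s = 4.842 × 10^5 ft³.
Over A = 0.079 mi², depth = V / A = 2.64 in.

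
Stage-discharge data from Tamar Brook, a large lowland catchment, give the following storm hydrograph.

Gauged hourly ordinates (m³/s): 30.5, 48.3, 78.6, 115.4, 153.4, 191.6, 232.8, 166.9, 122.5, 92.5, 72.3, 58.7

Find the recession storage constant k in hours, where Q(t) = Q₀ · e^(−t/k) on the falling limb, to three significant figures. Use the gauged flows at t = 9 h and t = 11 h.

k ≈ 4.40 h

On the falling limb, Q drops from 92.5 to 58.7 m³/s between t = 9 h and t = 11 h (Δt = 2 h).
k = −Δt / ln(Q₂/Q₁) = −2 / ln(58.7/92.5) = 4.40 h.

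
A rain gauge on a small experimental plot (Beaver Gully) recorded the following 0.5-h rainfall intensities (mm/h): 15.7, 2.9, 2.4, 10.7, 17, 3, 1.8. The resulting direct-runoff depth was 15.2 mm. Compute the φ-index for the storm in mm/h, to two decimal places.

φ ≈ 4.33 mm/h

Only the 3 blocks with intensity above φ contribute runoff: 15.7, 10.7, 17 mm/h.
Σ(I−φ)·Δt = d  ⇒  (15.7+10.7+17 − 3φ)·0.5 = 15.2
φ = (43.40 − 15.2/0.5) / 3 = 4.33 mm/h.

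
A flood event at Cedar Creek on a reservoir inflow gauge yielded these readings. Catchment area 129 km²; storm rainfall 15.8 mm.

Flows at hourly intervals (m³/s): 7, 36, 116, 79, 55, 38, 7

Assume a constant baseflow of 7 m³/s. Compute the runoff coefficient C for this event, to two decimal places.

ΣQ_DR = 289.0 m³/s; V = ΣQ_DR·Δt = 1.040 × 10^6 m³.
Runoff depth d = V / A = 8.065 mm.
C = d / P = 8.065 / 15.8 = 0.51.

C ≈ 0.51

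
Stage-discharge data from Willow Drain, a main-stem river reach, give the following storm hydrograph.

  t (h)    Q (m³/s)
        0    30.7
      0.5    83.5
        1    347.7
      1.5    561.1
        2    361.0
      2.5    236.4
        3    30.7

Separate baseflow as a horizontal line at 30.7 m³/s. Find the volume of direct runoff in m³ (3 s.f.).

V ≈ 2.59 × 10^6 m³

Direct-runoff ordinates (Q − Q_b): 0.0, 52.8, 317.0, 530.4, 330.3, 205.7, 0.0 m³/s.
ΣQ_DR = 1436 m³/s.
With Δt = 0.5 h = 1800 s, V = ΣQ_DR · Δt = 1436 × 1800 = 2.59 × 10^6 m³.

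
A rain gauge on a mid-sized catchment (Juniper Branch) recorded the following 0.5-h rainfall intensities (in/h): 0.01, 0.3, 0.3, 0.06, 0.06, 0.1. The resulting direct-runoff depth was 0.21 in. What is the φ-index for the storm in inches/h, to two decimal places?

Only the 3 blocks with intensity above φ contribute runoff: 0.3, 0.3, 0.1 in/h.
Σ(I−φ)·Δt = d  ⇒  (0.3+0.3+0.1 − 3φ)·0.5 = 0.21
φ = (0.7000 − 0.21/0.5) / 3 = 0.09 in/h.

φ ≈ 0.09 in/h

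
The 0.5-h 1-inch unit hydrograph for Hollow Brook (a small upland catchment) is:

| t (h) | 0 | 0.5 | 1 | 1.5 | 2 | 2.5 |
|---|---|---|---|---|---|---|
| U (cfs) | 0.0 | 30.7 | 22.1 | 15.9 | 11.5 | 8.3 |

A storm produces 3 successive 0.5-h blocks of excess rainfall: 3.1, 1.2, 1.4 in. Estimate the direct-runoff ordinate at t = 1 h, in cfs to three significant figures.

By discrete convolution, Q_j = Σ (P_i / 1 in) · U_{j−i}.
At t = 1 h (j=2): Q = (3.1/1)·22.1 + (1.2/1)·30.7 + (1.4/1)·0.0 = 105 cfs.

Q ≈ 105 cfs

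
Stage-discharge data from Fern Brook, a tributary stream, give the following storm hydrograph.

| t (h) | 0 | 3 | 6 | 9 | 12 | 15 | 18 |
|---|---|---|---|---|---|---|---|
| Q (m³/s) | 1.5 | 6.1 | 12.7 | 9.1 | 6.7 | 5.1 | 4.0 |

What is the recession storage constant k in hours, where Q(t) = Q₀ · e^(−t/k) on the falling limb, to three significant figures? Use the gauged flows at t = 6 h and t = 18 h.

k ≈ 10.4 h

On the falling limb, Q drops from 12.7 to 4.0 m³/s between t = 6 h and t = 18 h (Δt = 12 h).
k = −Δt / ln(Q₂/Q₁) = −12 / ln(4.0/12.7) = 10.4 h.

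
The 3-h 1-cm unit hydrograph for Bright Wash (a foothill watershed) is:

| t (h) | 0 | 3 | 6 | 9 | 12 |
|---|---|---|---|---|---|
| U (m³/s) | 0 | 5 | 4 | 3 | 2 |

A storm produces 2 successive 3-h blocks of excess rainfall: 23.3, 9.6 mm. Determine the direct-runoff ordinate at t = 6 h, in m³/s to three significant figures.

By discrete convolution, Q_j = Σ (P_i / 10 mm) · U_{j−i}.
At t = 6 h (j=2): Q = (23.3/10)·4 + (9.6/10)·5 = 14.1 m³/s.

Q ≈ 14.1 m³/s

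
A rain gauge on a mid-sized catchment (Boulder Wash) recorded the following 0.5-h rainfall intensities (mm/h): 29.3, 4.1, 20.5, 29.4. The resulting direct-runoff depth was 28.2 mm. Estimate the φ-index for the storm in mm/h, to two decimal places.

φ ≈ 7.60 mm/h

Only the 3 blocks with intensity above φ contribute runoff: 29.3, 20.5, 29.4 mm/h.
Σ(I−φ)·Δt = d  ⇒  (29.3+20.5+29.4 − 3φ)·0.5 = 28.2
φ = (79.20 − 28.2/0.5) / 3 = 7.60 mm/h.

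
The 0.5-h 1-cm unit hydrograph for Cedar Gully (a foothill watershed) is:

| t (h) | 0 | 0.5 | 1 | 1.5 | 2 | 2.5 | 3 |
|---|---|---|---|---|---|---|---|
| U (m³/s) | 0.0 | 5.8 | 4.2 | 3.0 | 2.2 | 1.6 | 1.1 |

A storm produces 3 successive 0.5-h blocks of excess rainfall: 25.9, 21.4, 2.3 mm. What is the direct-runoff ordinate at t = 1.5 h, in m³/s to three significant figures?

Q ≈ 18.1 m³/s

By discrete convolution, Q_j = Σ (P_i / 10 mm) · U_{j−i}.
At t = 1.5 h (j=3): Q = (25.9/10)·3.0 + (21.4/10)·4.2 + (2.3/10)·5.8 = 18.1 m³/s.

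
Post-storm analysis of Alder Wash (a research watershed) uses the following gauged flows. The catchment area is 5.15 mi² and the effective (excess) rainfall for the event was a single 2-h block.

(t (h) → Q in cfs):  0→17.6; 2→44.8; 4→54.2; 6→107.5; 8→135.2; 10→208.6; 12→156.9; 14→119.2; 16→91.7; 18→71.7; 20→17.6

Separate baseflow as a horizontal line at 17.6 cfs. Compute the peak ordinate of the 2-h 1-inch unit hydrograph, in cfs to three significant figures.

U_p ≈ 382 cfs

Direct runoff: 0.0, 27.2, 36.6, 89.9, 117.6, 191.0, 139.3, 101.6, 74.1, 54.1, 0.0 cfs; ΣQ_DR = 831.4 cfs, peak = 191.0 cfs.
Runoff depth d = ΣQ_DR·Δt / A = 831.4 × 7200 / (5.15 mi²) = 0.5003 in.
The 1-inch UH is the DRH scaled by (1 in)/d, so U_p = 191.0 × 1/0.5003 = 382 cfs.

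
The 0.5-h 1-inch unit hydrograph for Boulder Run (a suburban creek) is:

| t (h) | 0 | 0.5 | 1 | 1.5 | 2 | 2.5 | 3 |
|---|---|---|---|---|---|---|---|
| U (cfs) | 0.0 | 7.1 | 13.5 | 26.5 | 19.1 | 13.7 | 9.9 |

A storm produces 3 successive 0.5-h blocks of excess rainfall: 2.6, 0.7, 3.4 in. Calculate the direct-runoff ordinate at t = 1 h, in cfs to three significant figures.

By discrete convolution, Q_j = Σ (P_i / 1 in) · U_{j−i}.
At t = 1 h (j=2): Q = (2.6/1)·13.5 + (0.7/1)·7.1 + (3.4/1)·0.0 = 40.1 cfs.

Q ≈ 40.1 cfs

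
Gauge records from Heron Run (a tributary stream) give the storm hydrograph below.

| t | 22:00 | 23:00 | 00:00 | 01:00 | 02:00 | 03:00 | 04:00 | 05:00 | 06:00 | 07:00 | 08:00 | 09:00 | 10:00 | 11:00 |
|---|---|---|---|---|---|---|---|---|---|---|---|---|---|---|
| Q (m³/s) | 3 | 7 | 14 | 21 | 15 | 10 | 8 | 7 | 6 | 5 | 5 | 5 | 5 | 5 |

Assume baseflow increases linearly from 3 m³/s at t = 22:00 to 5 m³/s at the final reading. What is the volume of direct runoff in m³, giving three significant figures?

V ≈ 2.16 × 10^5 m³

Direct-runoff ordinates (Q − Q_b): 0.00, 3.85, 10.69, 17.54, 11.38, 6.23, 4.08, 2.92, 1.77, 0.62, 0.46, 0.31, 0.15, 0.00 m³/s.
ΣQ_DR = 60.00 m³/s.
With Δt = 1 h = 3600 s, V = ΣQ_DR · Δt = 60.00 × 3600 = 2.16 × 10^5 m³.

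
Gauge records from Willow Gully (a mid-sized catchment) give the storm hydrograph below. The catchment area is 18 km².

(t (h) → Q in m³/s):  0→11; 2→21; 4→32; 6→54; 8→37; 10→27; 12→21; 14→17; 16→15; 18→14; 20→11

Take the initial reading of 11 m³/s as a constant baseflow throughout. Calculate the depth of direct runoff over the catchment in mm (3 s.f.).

Direct runoff: 0.0, 10.0, 21.0, 43.0, 26.0, 16.0, 10.0, 6.0, 4.0, 3.0, 0.0 m³/s; ΣQ_DR = 139.0 m³/s.
V = ΣQ_DR · Δt = 139.0 × 7200 s = 1.001 × 10^6 m³.
Over A = 18 km², depth = V / A = 55.6 mm.

d ≈ 55.6 mm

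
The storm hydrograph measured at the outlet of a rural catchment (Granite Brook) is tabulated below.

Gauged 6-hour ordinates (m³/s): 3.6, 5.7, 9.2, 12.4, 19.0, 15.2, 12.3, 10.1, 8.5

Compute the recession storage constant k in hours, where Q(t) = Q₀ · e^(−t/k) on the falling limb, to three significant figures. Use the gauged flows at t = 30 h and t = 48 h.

On the falling limb, Q drops from 15.2 to 8.5 m³/s between t = 30 h and t = 48 h (Δt = 18 h).
k = −Δt / ln(Q₂/Q₁) = −18 / ln(8.5/15.2) = 31.0 h.

k ≈ 31.0 h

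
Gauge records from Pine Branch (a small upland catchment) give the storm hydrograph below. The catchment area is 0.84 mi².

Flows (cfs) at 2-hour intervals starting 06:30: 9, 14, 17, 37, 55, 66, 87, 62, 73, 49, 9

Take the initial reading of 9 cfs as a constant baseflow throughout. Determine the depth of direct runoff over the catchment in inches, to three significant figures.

d ≈ 1.40 in

Direct runoff: 0.0, 5.0, 8.0, 28.0, 46.0, 57.0, 78.0, 53.0, 64.0, 40.0, 0.0 cfs; ΣQ_DR = 379.0 cfs.
V = ΣQ_DR · Δt = 379.0 × 7200 s = 2.729 × 10^6 ft³.
Over A = 0.84 mi², depth = V / A = 1.40 in.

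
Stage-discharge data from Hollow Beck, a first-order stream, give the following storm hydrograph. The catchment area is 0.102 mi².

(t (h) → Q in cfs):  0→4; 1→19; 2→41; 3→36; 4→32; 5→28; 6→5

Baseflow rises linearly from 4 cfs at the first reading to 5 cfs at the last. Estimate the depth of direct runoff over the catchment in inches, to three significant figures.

d ≈ 2.03 in

Direct runoff: 0.00, 14.83, 36.67, 31.50, 27.33, 23.17, 0.00 cfs; ΣQ_DR = 133.5 cfs.
V = ΣQ_DR · Δt = 133.5 × 3600 s = 4.806 × 10^5 ft³.
Over A = 0.102 mi², depth = V / A = 2.03 in.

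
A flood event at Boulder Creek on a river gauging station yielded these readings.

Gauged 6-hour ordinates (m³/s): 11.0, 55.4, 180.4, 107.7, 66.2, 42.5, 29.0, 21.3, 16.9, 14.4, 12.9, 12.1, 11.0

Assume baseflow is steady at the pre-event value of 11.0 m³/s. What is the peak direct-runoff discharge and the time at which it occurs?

Subtracting baseflow gives direct-runoff ordinates: 0.0, 44.4, 169.4, 96.7, 55.2, 31.5, 18.0, 10.3, 5.9, 3.4, 1.9, 1.1, 0.0 m³/s.
The maximum is 169.4 m³/s, occurring at the reading for t = 12 h.

Q_p = 169.4 m³/s at t = 12 h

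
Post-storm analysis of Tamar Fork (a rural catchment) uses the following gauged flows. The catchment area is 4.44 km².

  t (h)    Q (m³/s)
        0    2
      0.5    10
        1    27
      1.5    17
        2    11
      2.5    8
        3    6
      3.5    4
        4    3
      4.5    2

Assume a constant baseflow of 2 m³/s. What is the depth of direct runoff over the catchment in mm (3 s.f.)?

Direct runoff: 0.0, 8.0, 25.0, 15.0, 9.0, 6.0, 4.0, 2.0, 1.0, 0.0 m³/s; ΣQ_DR = 70.00 m³/s.
V = ΣQ_DR · Δt = 70.00 × 1800 s = 1.260 × 10^5 m³.
Over A = 4.44 km², depth = V / A = 28.4 mm.

d ≈ 28.4 mm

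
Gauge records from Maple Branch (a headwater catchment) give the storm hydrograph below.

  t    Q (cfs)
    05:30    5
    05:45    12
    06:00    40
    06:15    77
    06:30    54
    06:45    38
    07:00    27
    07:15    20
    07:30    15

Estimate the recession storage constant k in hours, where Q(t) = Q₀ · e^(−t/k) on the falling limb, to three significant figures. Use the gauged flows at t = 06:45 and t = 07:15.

On the falling limb, Q drops from 38 to 20 cfs between t = 06:45 and t = 07:15 (Δt = 0.5 h).
k = −Δt / ln(Q₂/Q₁) = −0.5 / ln(20/38) = 0.779 h.

k ≈ 0.779 h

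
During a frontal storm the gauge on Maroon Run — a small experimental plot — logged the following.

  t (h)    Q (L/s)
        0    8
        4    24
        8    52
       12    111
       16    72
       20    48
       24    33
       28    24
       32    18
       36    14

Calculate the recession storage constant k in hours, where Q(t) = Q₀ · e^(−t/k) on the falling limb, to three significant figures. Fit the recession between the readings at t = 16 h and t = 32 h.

On the falling limb, Q drops from 72 to 18 L/s between t = 16 h and t = 32 h (Δt = 16 h).
k = −Δt / ln(Q₂/Q₁) = −16 / ln(18/72) = 11.5 h.

k ≈ 11.5 h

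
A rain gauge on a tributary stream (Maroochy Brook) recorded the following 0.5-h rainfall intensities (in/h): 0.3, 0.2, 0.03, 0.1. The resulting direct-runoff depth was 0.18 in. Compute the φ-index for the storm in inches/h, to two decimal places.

φ ≈ 0.08 in/h

Only the 3 blocks with intensity above φ contribute runoff: 0.3, 0.2, 0.1 in/h.
Σ(I−φ)·Δt = d  ⇒  (0.3+0.2+0.1 − 3φ)·0.5 = 0.18
φ = (0.6000 − 0.18/0.5) / 3 = 0.08 in/h.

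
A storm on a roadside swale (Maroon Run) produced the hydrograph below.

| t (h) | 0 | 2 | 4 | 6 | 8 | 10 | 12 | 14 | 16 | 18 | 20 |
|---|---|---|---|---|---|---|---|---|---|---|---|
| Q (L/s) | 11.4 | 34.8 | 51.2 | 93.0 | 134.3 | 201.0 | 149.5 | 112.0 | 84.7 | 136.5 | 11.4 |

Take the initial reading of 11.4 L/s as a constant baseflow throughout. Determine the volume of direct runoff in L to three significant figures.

V ≈ 6.44 × 10^6 L

Direct-runoff ordinates (Q − Q_b): 0.0, 23.4, 39.8, 81.6, 122.9, 189.6, 138.1, 100.6, 73.3, 125.1, 0.0 L/s.
ΣQ_DR = 894.4 L/s.
With Δt = 2 h = 7200 s, V = ΣQ_DR · Δt = 894.4 × 7200 = 6.44 × 10^6 L.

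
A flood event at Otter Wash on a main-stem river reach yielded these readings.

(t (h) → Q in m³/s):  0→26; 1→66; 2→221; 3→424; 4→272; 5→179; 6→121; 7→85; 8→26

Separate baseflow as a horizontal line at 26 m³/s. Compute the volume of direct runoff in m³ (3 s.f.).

V ≈ 4.27 × 10^6 m³

Direct-runoff ordinates (Q − Q_b): 0.0, 40.0, 195.0, 398.0, 246.0, 153.0, 95.0, 59.0, 0.0 m³/s.
ΣQ_DR = 1186 m³/s.
With Δt = 1 h = 3600 s, V = ΣQ_DR · Δt = 1186 × 3600 = 4.27 × 10^6 m³.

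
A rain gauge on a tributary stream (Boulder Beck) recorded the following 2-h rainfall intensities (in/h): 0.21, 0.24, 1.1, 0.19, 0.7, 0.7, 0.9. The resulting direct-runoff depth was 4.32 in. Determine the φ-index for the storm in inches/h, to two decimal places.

Only the 4 blocks with intensity above φ contribute runoff: 1.1, 0.7, 0.7, 0.9 in/h.
Σ(I−φ)·Δt = d  ⇒  (1.1+0.7+0.7+0.9 − 4φ)·2 = 4.32
φ = (3.400 − 4.32/2) / 4 = 0.31 in/h.

φ ≈ 0.31 in/h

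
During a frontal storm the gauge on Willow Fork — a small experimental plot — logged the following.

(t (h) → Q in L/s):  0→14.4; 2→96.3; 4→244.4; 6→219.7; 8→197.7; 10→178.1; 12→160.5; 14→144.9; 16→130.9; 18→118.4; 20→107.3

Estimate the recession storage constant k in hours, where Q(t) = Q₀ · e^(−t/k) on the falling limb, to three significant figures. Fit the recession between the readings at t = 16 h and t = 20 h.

k ≈ 20.1 h

On the falling limb, Q drops from 130.9 to 107.3 L/s between t = 16 h and t = 20 h (Δt = 4 h).
k = −Δt / ln(Q₂/Q₁) = −4 / ln(107.3/130.9) = 20.1 h.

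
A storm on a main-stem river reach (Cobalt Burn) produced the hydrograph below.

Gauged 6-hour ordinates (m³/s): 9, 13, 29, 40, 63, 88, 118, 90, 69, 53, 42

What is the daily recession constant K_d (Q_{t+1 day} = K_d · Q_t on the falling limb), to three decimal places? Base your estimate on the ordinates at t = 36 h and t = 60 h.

K_d ≈ 0.356

Between t = 36 h and t = 60 h the flow falls from 118 to 42 m³/s over 4×6 h = 24 h.
Per-interval ratio K = (42/118)^(1/4) = 0.7724; K_d = K^(24/6) = 0.356.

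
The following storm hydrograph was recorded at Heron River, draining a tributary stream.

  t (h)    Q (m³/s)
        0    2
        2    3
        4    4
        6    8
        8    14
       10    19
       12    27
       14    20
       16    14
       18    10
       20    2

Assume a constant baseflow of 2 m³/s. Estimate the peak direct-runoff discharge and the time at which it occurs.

Q_p = 25.0 m³/s at t = 12 h

Subtracting baseflow gives direct-runoff ordinates: 0.0, 1.0, 2.0, 6.0, 12.0, 17.0, 25.0, 18.0, 12.0, 8.0, 0.0 m³/s.
The maximum is 25.0 m³/s, occurring at the reading for t = 12 h.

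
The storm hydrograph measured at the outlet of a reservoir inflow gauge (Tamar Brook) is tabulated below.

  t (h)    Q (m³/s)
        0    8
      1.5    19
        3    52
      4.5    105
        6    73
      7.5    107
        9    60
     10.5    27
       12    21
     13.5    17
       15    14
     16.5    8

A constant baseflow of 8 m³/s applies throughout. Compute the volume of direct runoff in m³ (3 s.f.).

Direct-runoff ordinates (Q − Q_b): 0.0, 11.0, 44.0, 97.0, 65.0, 99.0, 52.0, 19.0, 13.0, 9.0, 6.0, 0.0 m³/s.
ΣQ_DR = 415.0 m³/s.
With Δt = 1.5 h = 5400 s, V = ΣQ_DR · Δt = 415.0 × 5400 = 2.24 × 10^6 m³.

V ≈ 2.24 × 10^6 m³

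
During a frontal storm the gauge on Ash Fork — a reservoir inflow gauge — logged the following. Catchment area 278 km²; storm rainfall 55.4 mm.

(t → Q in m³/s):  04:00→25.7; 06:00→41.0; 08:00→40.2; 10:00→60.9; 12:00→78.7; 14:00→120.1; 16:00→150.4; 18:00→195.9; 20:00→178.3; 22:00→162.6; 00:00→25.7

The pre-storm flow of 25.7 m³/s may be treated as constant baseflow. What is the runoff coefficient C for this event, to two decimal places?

C ≈ 0.37

ΣQ_DR = 796.8 m³/s; V = ΣQ_DR·Δt = 5.737 × 10^6 m³.
Runoff depth d = V / A = 20.64 mm.
C = d / P = 20.64 / 55.4 = 0.37.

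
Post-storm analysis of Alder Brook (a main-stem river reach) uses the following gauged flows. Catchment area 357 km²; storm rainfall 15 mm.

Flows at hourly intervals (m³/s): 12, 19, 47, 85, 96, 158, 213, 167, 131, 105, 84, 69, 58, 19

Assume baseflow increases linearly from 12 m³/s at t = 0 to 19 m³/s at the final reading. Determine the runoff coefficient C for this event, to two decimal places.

C ≈ 0.70

ΣQ_DR = 1046 m³/s; V = ΣQ_DR·Δt = 3.766 × 10^6 m³.
Runoff depth d = V / A = 10.55 mm.
C = d / P = 10.55 / 15 = 0.70.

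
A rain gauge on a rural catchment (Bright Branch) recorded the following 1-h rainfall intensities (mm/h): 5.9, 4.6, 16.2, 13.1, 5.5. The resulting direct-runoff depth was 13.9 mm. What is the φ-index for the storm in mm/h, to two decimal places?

Only the 2 blocks with intensity above φ contribute runoff: 16.2, 13.1 mm/h.
Σ(I−φ)·Δt = d  ⇒  (16.2+13.1 − 2φ)·1 = 13.9
φ = (29.30 − 13.9/1) / 2 = 7.70 mm/h.

φ ≈ 7.70 mm/h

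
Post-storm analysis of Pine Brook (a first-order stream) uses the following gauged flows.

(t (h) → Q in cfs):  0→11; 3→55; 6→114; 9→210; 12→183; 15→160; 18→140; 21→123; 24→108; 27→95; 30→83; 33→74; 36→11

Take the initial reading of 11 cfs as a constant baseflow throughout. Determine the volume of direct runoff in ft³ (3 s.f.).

V ≈ 1.32 × 10^7 ft³

Direct-runoff ordinates (Q − Q_b): 0.0, 44.0, 103.0, 199.0, 172.0, 149.0, 129.0, 112.0, 97.0, 84.0, 72.0, 63.0, 0.0 cfs.
ΣQ_DR = 1224 cfs.
With Δt = 3 h = 10800 s, V = ΣQ_DR · Δt = 1224 × 10800 = 1.32 × 10^7 ft³.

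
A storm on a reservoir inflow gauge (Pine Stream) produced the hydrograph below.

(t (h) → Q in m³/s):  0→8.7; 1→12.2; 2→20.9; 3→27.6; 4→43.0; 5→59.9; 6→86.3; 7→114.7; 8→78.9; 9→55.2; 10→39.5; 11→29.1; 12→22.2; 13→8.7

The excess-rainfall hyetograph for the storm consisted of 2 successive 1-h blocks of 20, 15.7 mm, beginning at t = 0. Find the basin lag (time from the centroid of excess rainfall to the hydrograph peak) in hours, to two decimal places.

t_L ≈ 6.06 h

Centroid of excess rainfall: t_c = Σ P_i·t̄_i / ΣP_i = 0.9398 h (block centres at 0.5, 1.5 h).
Hydrograph peak occurs at t = 7 h, so basin lag t_L = 7 − 0.9398 = 6.06 h.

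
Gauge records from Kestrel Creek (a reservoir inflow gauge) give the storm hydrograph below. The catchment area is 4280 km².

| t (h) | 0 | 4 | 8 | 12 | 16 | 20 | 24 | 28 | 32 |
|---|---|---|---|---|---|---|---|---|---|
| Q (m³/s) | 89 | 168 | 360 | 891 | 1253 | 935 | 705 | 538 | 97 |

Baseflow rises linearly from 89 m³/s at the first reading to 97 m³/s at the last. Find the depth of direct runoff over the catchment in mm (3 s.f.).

d ≈ 14.1 mm

Direct runoff: 0.00, 78.00, 269.00, 799.00, 1160.00, 841.00, 610.00, 442.00, 0.00 m³/s; ΣQ_DR = 4199 m³/s.
V = ΣQ_DR · Δt = 4199 × 14400 s = 6.047 × 10^7 m³.
Over A = 4280 km², depth = V / A = 14.1 mm.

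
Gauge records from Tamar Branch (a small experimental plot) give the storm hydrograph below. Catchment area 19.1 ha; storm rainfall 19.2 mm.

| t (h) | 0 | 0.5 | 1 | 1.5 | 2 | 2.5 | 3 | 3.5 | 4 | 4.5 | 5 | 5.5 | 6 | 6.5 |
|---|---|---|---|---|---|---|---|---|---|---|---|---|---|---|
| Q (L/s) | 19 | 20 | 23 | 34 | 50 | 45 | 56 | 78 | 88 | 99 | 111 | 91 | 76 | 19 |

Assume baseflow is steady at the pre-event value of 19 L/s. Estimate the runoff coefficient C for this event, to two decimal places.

ΣQ_DR = 543.0 L/s; V = ΣQ_DR·Δt = 9.774 × 10^5 L.
Runoff depth d = V / A = 5.117 mm.
C = d / P = 5.117 / 19.2 = 0.27.

C ≈ 0.27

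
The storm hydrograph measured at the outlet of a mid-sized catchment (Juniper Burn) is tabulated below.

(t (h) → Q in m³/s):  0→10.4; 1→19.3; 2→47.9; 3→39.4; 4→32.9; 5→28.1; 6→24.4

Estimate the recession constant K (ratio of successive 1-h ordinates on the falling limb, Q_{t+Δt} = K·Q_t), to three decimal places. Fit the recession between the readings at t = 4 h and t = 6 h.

K ≈ 0.861

Using the recession-limb readings at t = 4 h and t = 6 h: Q falls from 32.9 to 24.4 m³/s over 2 intervals.
K = (Q₂/Q₁)^(1/2) = (24.4/32.9)^(1/2) = 0.861.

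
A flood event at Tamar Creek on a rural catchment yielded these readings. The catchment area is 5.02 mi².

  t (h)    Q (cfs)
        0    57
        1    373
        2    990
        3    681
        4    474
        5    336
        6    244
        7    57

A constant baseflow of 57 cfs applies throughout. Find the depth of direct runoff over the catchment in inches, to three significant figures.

d ≈ 0.851 in

Direct runoff: 0.0, 316.0, 933.0, 624.0, 417.0, 279.0, 187.0, 0.0 cfs; ΣQ_DR = 2756 cfs.
V = ΣQ_DR · Δt = 2756 × 3600 s = 9.922 × 10^6 ft³.
Over A = 5.02 mi², depth = V / A = 0.851 in.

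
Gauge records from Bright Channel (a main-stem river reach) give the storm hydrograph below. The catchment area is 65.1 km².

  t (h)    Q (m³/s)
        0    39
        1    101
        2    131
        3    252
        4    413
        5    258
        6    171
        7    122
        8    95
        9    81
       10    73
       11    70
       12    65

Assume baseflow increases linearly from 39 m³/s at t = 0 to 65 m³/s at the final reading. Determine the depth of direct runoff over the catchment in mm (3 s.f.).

Direct runoff: 0.00, 59.83, 87.67, 206.50, 365.33, 208.17, 119.00, 67.83, 38.67, 22.50, 12.33, 7.17, 0.00 m³/s; ΣQ_DR = 1195 m³/s.
V = ΣQ_DR · Δt = 1195 × 3600 s = 4.302 × 10^6 m³.
Over A = 65.1 km², depth = V / A = 66.1 mm.

d ≈ 66.1 mm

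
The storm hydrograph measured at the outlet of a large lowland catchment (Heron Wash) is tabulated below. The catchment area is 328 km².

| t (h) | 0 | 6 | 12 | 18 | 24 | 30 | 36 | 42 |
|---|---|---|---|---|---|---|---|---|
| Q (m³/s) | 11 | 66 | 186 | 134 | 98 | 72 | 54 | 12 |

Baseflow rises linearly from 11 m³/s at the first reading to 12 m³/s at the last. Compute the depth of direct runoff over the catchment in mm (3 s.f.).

d ≈ 35.6 mm

Direct runoff: 0.00, 54.86, 174.71, 122.57, 86.43, 60.29, 42.14, 0.00 m³/s; ΣQ_DR = 541.0 m³/s.
V = ΣQ_DR · Δt = 541.0 × 21600 s = 1.169 × 10^7 m³.
Over A = 328 km², depth = V / A = 35.6 mm.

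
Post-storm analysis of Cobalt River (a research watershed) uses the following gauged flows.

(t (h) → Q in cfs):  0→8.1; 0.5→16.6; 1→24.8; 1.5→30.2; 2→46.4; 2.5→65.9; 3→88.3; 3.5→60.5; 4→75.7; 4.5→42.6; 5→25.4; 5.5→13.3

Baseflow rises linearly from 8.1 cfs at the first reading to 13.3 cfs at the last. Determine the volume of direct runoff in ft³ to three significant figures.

V ≈ 6.65 × 10^5 ft³

Direct-runoff ordinates (Q − Q_b): 0.00, 8.03, 15.75, 20.68, 36.41, 55.44, 77.36, 49.09, 63.82, 30.25, 12.57, 0.00 cfs.
ΣQ_DR = 369.4 cfs.
With Δt = 0.5 h = 1800 s, V = ΣQ_DR · Δt = 369.4 × 1800 = 6.65 × 10^5 ft³.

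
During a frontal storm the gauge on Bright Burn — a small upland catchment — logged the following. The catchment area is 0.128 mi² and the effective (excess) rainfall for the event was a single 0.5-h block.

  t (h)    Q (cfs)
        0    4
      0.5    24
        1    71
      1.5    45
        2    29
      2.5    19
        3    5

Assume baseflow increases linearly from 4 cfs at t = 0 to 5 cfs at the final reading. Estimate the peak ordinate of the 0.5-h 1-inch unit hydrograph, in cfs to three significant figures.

U_p ≈ 66.5 cfs

Direct runoff: 0.00, 19.83, 66.67, 40.50, 24.33, 14.17, 0.00 cfs; ΣQ_DR = 165.5 cfs, peak = 66.67 cfs.
Runoff depth d = ΣQ_DR·Δt / A = 165.5 × 1800 / (0.128 mi²) = 1.002 in.
The 1-inch UH is the DRH scaled by (1 in)/d, so U_p = 66.67 × 1/1.002 = 66.5 cfs.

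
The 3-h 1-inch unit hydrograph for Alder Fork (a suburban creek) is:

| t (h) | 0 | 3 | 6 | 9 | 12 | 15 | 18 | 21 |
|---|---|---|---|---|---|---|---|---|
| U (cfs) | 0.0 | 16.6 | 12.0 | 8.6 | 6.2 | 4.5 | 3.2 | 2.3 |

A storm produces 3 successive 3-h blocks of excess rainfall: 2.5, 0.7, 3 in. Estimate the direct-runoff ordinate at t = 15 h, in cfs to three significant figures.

Q ≈ 41.4 cfs

By discrete convolution, Q_j = Σ (P_i / 1 in) · U_{j−i}.
At t = 15 h (j=5): Q = (2.5/1)·4.5 + (0.7/1)·6.2 + (3/1)·8.6 = 41.4 cfs.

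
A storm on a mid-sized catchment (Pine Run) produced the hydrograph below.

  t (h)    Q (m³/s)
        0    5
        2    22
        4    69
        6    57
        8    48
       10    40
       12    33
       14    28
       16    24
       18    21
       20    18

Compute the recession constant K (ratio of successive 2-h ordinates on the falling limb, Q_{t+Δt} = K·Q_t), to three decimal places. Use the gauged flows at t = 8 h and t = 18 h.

K ≈ 0.848

Using the recession-limb readings at t = 8 h and t = 18 h: Q falls from 48 to 21 m³/s over 5 intervals.
K = (Q₂/Q₁)^(1/5) = (21/48)^(1/5) = 0.848.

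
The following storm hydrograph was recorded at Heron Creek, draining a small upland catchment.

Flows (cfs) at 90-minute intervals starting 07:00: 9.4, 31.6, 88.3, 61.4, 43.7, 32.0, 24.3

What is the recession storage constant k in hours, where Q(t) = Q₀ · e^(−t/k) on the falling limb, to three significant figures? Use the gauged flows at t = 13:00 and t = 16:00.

k ≈ 5.11 h

On the falling limb, Q drops from 43.7 to 24.3 cfs between t = 13:00 and t = 16:00 (Δt = 3 h).
k = −Δt / ln(Q₂/Q₁) = −3 / ln(24.3/43.7) = 5.11 h.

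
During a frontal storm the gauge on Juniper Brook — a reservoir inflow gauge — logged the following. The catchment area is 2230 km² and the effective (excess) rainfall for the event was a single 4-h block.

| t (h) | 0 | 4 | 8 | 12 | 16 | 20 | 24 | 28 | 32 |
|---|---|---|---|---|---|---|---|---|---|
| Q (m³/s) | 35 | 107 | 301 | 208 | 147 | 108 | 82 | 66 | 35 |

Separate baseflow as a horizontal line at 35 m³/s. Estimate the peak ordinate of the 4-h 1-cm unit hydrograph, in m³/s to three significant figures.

Direct runoff: 0.0, 72.0, 266.0, 173.0, 112.0, 73.0, 47.0, 31.0, 0.0 m³/s; ΣQ_DR = 774.0 m³/s, peak = 266.0 m³/s.
Runoff depth d = ΣQ_DR·Δt / A = 774.0 × 14400 / (2230 km²) = 4.998 mm.
The 1-cm UH is the DRH scaled by (10 mm)/d, so U_p = 266.0 × 10/4.998 = 532 m³/s.

U_p ≈ 532 m³/s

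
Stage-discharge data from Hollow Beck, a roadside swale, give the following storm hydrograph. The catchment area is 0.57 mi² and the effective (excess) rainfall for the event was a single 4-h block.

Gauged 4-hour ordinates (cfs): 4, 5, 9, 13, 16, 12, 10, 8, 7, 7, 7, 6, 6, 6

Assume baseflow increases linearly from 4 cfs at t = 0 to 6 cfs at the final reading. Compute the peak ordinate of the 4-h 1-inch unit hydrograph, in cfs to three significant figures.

Direct runoff: 0.00, 0.85, 4.69, 8.54, 11.38, 7.23, 5.08, 2.92, 1.77, 1.62, 1.46, 0.31, 0.15, 0.00 cfs; ΣQ_DR = 46.00 cfs, peak = 11.38 cfs.
Runoff depth d = ΣQ_DR·Δt / A = 46.00 × 14400 / (0.57 mi²) = 0.5002 in.
The 1-inch UH is the DRH scaled by (1 in)/d, so U_p = 11.38 × 1/0.5002 = 22.8 cfs.

U_p ≈ 22.8 cfs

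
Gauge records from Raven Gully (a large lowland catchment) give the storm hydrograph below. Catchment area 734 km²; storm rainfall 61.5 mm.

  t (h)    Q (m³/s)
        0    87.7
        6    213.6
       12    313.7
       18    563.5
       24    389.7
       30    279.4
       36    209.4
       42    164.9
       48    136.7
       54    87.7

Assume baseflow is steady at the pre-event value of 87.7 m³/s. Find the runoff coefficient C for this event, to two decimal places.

ΣQ_DR = 1569 m³/s; V = ΣQ_DR·Δt = 3.390 × 10^7 m³.
Runoff depth d = V / A = 46.18 mm.
C = d / P = 46.18 / 61.5 = 0.75.

C ≈ 0.75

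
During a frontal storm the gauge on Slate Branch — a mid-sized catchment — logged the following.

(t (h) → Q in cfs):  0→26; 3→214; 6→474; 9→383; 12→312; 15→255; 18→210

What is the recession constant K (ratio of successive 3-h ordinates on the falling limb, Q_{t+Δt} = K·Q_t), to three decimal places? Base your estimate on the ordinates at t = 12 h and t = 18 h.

K ≈ 0.820

Using the recession-limb readings at t = 12 h and t = 18 h: Q falls from 312 to 210 cfs over 2 intervals.
K = (Q₂/Q₁)^(1/2) = (210/312)^(1/2) = 0.820.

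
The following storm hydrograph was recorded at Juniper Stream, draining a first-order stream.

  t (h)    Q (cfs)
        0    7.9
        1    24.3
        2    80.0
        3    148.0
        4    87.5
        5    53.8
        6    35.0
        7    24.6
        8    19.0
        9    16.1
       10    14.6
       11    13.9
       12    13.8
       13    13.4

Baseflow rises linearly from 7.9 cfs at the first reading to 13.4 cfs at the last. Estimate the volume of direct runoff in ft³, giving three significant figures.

V ≈ 1.45 × 10^6 ft³

Direct-runoff ordinates (Q − Q_b): 0.00, 15.98, 71.25, 138.83, 77.91, 43.78, 24.56, 13.74, 7.72, 4.39, 2.47, 1.35, 0.82, 0.00 cfs.
ΣQ_DR = 402.8 cfs.
With Δt = 1 h = 3600 s, V = ΣQ_DR · Δt = 402.8 × 3600 = 1.45 × 10^6 ft³.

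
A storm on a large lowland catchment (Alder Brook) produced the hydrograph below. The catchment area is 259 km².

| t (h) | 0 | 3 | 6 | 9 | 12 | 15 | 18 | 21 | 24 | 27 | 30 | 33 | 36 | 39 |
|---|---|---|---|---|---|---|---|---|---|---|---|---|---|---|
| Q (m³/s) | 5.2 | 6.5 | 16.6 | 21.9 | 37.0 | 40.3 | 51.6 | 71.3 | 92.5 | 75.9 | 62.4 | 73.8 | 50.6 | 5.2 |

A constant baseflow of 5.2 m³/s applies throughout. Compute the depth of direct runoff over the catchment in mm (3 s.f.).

Direct runoff: 0.0, 1.3, 11.4, 16.7, 31.8, 35.1, 46.4, 66.1, 87.3, 70.7, 57.2, 68.6, 45.4, 0.0 m³/s; ΣQ_DR = 538.0 m³/s.
V = ΣQ_DR · Δt = 538.0 × 10800 s = 5.810 × 10^6 m³.
Over A = 259 km², depth = V / A = 22.4 mm.

d ≈ 22.4 mm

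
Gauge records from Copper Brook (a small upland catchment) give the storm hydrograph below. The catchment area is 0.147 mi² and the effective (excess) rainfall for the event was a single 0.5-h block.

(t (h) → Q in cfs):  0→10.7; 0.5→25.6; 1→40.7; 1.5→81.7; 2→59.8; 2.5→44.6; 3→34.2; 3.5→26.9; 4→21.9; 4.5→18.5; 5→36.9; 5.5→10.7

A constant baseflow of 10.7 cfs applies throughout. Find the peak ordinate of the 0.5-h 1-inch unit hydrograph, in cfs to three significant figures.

U_p ≈ 47.5 cfs

Direct runoff: 0.0, 14.9, 30.0, 71.0, 49.1, 33.9, 23.5, 16.2, 11.2, 7.8, 26.2, 0.0 cfs; ΣQ_DR = 283.8 cfs, peak = 71.0 cfs.
Runoff depth d = ΣQ_DR·Δt / A = 283.8 × 1800 / (0.147 mi²) = 1.496 in.
The 1-inch UH is the DRH scaled by (1 in)/d, so U_p = 71.0 × 1/1.496 = 47.5 cfs.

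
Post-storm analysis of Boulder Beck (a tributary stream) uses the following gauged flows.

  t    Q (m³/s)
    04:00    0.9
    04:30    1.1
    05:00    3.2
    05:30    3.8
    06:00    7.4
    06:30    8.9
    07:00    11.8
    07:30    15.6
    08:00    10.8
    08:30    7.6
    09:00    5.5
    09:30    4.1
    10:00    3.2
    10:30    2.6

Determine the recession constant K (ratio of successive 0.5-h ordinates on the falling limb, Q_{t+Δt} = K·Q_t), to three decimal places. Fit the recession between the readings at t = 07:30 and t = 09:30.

Using the recession-limb readings at t = 07:30 and t = 09:30: Q falls from 15.6 to 4.1 m³/s over 4 intervals.
K = (Q₂/Q₁)^(1/4) = (4.1/15.6)^(1/4) = 0.716.

K ≈ 0.716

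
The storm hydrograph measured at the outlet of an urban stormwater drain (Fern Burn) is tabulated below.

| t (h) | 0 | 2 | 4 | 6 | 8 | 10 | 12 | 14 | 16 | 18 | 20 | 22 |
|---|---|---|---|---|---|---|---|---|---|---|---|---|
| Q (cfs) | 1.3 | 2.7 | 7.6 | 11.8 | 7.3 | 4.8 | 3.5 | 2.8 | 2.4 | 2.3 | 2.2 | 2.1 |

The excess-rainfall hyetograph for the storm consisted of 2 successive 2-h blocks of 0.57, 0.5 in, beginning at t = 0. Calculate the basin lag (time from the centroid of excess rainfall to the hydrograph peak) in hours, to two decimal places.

t_L ≈ 4.07 h

Centroid of excess rainfall: t_c = Σ P_i·t̄_i / ΣP_i = 1.9346 h (block centres at 1, 3 h).
Hydrograph peak occurs at t = 6 h, so basin lag t_L = 6 − 1.9346 = 4.07 h.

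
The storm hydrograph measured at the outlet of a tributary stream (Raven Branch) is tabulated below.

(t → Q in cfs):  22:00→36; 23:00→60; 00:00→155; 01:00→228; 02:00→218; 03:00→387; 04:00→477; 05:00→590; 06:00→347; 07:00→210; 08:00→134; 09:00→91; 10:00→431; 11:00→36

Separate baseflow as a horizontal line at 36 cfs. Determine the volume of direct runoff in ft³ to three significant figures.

V ≈ 1.04 × 10^7 ft³

Direct-runoff ordinates (Q − Q_b): 0.0, 24.0, 119.0, 192.0, 182.0, 351.0, 441.0, 554.0, 311.0, 174.0, 98.0, 55.0, 395.0, 0.0 cfs.
ΣQ_DR = 2896 cfs.
With Δt = 1 h = 3600 s, V = ΣQ_DR · Δt = 2896 × 3600 = 1.04 × 10^7 ft³.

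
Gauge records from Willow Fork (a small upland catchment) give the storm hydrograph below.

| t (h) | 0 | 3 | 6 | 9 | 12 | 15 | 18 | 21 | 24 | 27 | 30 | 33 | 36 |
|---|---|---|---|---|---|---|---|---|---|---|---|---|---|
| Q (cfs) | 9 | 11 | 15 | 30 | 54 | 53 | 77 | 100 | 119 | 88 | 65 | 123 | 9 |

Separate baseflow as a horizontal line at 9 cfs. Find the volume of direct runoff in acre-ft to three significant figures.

V ≈ 158 acre-ft

Direct-runoff ordinates (Q − Q_b): 0.0, 2.0, 6.0, 21.0, 45.0, 44.0, 68.0, 91.0, 110.0, 79.0, 56.0, 114.0, 0.0 cfs.
ΣQ_DR = 636.0 cfs.
With Δt = 3 h = 10800 s, V = ΣQ_DR · Δt = 636.0 × 10800 = 6.87 × 10^6 ft³ = 158 acre-ft.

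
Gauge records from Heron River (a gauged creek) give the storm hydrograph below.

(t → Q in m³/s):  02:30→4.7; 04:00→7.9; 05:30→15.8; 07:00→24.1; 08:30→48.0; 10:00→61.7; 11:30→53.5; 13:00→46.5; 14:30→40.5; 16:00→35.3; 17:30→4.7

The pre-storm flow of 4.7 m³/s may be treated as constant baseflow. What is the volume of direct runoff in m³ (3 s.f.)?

Direct-runoff ordinates (Q − Q_b): 0.0, 3.2, 11.1, 19.4, 43.3, 57.0, 48.8, 41.8, 35.8, 30.6, 0.0 m³/s.
ΣQ_DR = 291.0 m³/s.
With Δt = 1.5 h = 5400 s, V = ΣQ_DR · Δt = 291.0 × 5400 = 1.57 × 10^6 m³.

V ≈ 1.57 × 10^6 m³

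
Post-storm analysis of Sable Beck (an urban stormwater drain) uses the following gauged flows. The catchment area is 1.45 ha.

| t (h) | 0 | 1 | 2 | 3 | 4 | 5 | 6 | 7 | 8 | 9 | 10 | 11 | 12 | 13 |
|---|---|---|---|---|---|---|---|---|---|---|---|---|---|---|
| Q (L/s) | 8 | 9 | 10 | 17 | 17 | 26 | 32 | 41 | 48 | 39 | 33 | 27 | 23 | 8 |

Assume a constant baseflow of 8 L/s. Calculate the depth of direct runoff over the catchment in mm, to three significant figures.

Direct runoff: 0.0, 1.0, 2.0, 9.0, 9.0, 18.0, 24.0, 33.0, 40.0, 31.0, 25.0, 19.0, 15.0, 0.0 L/s; ΣQ_DR = 226.0 L/s.
V = ΣQ_DR · Δt = 226.0 × 3600 s = 8.136 × 10^5 L.
Over A = 1.45 ha, depth = V / A = 56.1 mm.

d ≈ 56.1 mm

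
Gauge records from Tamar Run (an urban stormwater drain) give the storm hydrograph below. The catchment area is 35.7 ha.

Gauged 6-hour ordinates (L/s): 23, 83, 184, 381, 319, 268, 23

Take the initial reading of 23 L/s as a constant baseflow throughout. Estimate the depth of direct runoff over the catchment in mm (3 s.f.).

d ≈ 67.8 mm

Direct runoff: 0.0, 60.0, 161.0, 358.0, 296.0, 245.0, 0.0 L/s; ΣQ_DR = 1120 L/s.
V = ΣQ_DR · Δt = 1120 × 21600 s = 2.419 × 10^7 L.
Over A = 35.7 ha, depth = V / A = 67.8 mm.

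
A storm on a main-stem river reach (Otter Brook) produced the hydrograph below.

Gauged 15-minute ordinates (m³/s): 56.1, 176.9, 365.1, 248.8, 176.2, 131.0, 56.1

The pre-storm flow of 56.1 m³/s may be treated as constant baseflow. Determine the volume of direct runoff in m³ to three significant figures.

Direct-runoff ordinates (Q − Q_b): 0.0, 120.8, 309.0, 192.7, 120.1, 74.9, 0.0 m³/s.
ΣQ_DR = 817.5 m³/s.
With Δt = 0.25 h = 900 s, V = ΣQ_DR · Δt = 817.5 × 900 = 7.36 × 10^5 m³.

V ≈ 7.36 × 10^5 m³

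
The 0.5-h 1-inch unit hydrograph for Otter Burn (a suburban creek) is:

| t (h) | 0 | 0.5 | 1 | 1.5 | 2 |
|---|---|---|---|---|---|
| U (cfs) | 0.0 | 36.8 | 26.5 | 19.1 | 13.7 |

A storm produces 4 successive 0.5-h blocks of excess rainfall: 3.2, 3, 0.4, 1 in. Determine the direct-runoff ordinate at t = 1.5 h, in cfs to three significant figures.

By discrete convolution, Q_j = Σ (P_i / 1 in) · U_{j−i}.
At t = 1.5 h (j=3): Q = (3.2/1)·19.1 + (3/1)·26.5 + (0.4/1)·36.8 + (1/1)·0.0 = 155 cfs.

Q ≈ 155 cfs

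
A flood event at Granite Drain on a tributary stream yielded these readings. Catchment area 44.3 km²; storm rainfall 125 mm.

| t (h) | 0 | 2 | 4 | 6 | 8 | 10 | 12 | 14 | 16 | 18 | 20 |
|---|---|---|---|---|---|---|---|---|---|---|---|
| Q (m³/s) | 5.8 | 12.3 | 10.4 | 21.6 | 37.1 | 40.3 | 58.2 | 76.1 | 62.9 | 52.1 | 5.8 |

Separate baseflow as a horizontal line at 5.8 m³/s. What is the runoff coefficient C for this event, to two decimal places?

C ≈ 0.41

ΣQ_DR = 318.8 m³/s; V = ΣQ_DR·Δt = 2.295 × 10^6 m³.
Runoff depth d = V / A = 51.81 mm.
C = d / P = 51.81 / 125 = 0.41.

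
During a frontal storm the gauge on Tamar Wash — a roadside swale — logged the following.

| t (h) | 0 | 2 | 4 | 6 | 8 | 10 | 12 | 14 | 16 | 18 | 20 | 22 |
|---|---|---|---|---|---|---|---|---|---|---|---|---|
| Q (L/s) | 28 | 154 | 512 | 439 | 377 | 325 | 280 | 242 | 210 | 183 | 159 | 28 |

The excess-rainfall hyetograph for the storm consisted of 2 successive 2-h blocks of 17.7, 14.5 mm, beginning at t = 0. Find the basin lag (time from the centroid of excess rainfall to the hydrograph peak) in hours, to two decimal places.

t_L ≈ 2.10 h

Centroid of excess rainfall: t_c = Σ P_i·t̄_i / ΣP_i = 1.9006 h (block centres at 1, 3 h).
Hydrograph peak occurs at t = 4 h, so basin lag t_L = 4 − 1.9006 = 2.10 h.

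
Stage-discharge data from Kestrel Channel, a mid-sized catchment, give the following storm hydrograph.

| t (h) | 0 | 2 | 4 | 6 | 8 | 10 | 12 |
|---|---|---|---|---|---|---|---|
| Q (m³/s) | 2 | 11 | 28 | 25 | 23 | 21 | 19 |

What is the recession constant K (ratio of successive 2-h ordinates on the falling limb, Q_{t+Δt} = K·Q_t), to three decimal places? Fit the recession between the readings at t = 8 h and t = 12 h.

K ≈ 0.909

Using the recession-limb readings at t = 8 h and t = 12 h: Q falls from 23 to 19 m³/s over 2 intervals.
K = (Q₂/Q₁)^(1/2) = (19/23)^(1/2) = 0.909.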